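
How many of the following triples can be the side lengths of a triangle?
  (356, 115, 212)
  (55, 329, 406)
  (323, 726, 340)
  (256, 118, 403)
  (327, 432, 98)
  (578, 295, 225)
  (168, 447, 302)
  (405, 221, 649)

(115,212,356): 115+212 ≤ 356 → not valid
(55,329,406): 55+329 ≤ 406 → not valid
(323,340,726): 323+340 ≤ 726 → not valid
(118,256,403): 118+256 ≤ 403 → not valid
(98,327,432): 98+327 ≤ 432 → not valid
(225,295,578): 225+295 ≤ 578 → not valid
(168,302,447): 168+302 > 447 → valid
(221,405,649): 221+405 ≤ 649 → not valid
1 of the 8 triples forms a triangle.

1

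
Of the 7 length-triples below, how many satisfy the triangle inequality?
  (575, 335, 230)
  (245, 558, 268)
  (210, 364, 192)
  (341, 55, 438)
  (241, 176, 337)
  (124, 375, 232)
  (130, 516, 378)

(230,335,575): 230+335 ≤ 575 → not valid
(245,268,558): 245+268 ≤ 558 → not valid
(192,210,364): 192+210 > 364 → valid
(55,341,438): 55+341 ≤ 438 → not valid
(176,241,337): 176+241 > 337 → valid
(124,232,375): 124+232 ≤ 375 → not valid
(130,378,516): 130+378 ≤ 516 → not valid
2 of the 7 triples form a triangle.

2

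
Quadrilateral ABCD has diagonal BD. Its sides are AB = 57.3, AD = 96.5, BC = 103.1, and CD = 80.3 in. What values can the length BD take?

39.2 < BD < 153.8

From triangle ABD: |57.3 − 96.5| < BD < 57.3 + 96.5, i.e. 39.2 < BD < 153.8.
From triangle CBD: 22.8 < BD < 183.4.
Both must hold, so BD lies in the intersection.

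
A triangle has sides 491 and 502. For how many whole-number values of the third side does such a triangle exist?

The third side lies in the open interval (11, 993).
Integers from 12 to 992 inclusive: 992 − 12 + 1 = 981.

981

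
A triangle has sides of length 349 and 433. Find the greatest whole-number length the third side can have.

781

The third side must be strictly less than 349 + 433 = 782.
The largest integer below 782 is 781.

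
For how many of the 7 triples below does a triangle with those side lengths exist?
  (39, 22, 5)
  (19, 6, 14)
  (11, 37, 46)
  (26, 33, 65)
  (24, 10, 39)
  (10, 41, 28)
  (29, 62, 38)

3

(5,22,39): 5+22 ≤ 39 → not valid
(6,14,19): 6+14 > 19 → valid
(11,37,46): 11+37 > 46 → valid
(26,33,65): 26+33 ≤ 65 → not valid
(10,24,39): 10+24 ≤ 39 → not valid
(10,28,41): 10+28 ≤ 41 → not valid
(29,38,62): 29+38 > 62 → valid
3 of the 7 triples form a triangle.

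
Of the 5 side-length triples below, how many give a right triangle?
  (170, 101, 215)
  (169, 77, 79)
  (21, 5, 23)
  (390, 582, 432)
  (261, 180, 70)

1

(170,101,215): 101²+170² = 39101 < 46225 = 215² → obtuse
(169,77,79): 77+79 ≤ 169, not a triangle
(21,5,23): 5²+21² = 466 < 529 = 23² → obtuse
(390,582,432): 390²+432² = 338724 = 582² → right
(261,180,70): 70+180 ≤ 261, not a triangle
1 of the 5 is right.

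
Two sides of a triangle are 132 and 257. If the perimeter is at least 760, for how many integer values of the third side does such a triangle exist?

Triangle inequality: 125 < x < 389. Perimeter ≥ 760 gives x ≥ 760 − 132 − 257 = 371.
So 371 ≤ x < 389; integers 371 through 388: 18 values.

18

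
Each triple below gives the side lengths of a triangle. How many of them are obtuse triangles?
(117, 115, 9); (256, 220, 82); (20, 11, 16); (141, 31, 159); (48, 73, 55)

(117,115,9): 9²+115² = 13306 < 13689 = 117² → obtuse
(256,220,82): 82²+220² = 55124 < 65536 = 256² → obtuse
(20,11,16): 11²+16² = 377 < 400 = 20² → obtuse
(141,31,159): 31²+141² = 20842 < 25281 = 159² → obtuse
(48,73,55): 48²+55² = 5329 = 73² → right
4 of the 5 are obtuse.

4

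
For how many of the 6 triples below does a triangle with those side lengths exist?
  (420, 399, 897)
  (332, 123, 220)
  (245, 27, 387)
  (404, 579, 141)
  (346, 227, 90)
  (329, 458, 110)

(399,420,897): 399+420 ≤ 897 → not valid
(123,220,332): 123+220 > 332 → valid
(27,245,387): 27+245 ≤ 387 → not valid
(141,404,579): 141+404 ≤ 579 → not valid
(90,227,346): 90+227 ≤ 346 → not valid
(110,329,458): 110+329 ≤ 458 → not valid
1 of the 6 triples forms a triangle.

1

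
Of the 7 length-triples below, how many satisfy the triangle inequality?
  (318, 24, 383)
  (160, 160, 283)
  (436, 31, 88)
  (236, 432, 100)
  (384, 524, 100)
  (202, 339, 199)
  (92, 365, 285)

(24,318,383): 24+318 ≤ 383 → not valid
(160,160,283): 160+160 > 283 → valid
(31,88,436): 31+88 ≤ 436 → not valid
(100,236,432): 100+236 ≤ 432 → not valid
(100,384,524): 100+384 ≤ 524 → not valid
(199,202,339): 199+202 > 339 → valid
(92,285,365): 92+285 > 365 → valid
3 of the 7 triples form a triangle.

3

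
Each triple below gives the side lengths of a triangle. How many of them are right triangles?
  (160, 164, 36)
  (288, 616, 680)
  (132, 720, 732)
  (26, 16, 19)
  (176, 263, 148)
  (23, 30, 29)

(160,164,36): 36²+160² = 26896 = 164² → right
(288,616,680): 288²+616² = 462400 = 680² → right
(132,720,732): 132²+720² = 535824 = 732² → right
(26,16,19): 16²+19² = 617 < 676 = 26² → obtuse
(176,263,148): 148²+176² = 52880 < 69169 = 263² → obtuse
(23,30,29): 23²+29² = 1370 > 900 = 30² → acute
3 of the 6 are right.

3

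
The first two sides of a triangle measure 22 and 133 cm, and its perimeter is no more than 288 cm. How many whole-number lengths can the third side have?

Triangle inequality: 111 < x < 155. Perimeter ≤ 288 gives x ≤ 288 − 22 − 133 = 133.
So 111 < x ≤ 133; integers 112 through 133: 22 values.

22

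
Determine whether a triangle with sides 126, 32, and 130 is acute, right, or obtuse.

Compare the square of the longest side to the sum of squares of the other two: 32² + 126² = 16900 = 130².

right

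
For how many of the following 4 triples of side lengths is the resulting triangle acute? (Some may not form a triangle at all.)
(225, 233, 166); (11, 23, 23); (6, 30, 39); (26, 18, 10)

2

(225,233,166): 166²+225² = 78181 > 54289 = 233² → acute
(11,23,23): 11²+23² = 650 > 529 = 23² → acute
(6,30,39): 6+30 ≤ 39, not a triangle
(26,18,10): 10²+18² = 424 < 676 = 26² → obtuse
2 of the 4 are acute.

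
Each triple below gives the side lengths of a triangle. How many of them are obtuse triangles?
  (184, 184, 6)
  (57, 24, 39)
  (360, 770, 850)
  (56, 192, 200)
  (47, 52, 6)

2

(184,184,6): 6²+184² = 33892 > 33856 = 184² → acute
(57,24,39): 24²+39² = 2097 < 3249 = 57² → obtuse
(360,770,850): 360²+770² = 722500 = 850² → right
(56,192,200): 56²+192² = 40000 = 200² → right
(47,52,6): 6²+47² = 2245 < 2704 = 52² → obtuse
2 of the 5 are obtuse.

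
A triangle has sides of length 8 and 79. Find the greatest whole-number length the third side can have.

The third side must be strictly less than 8 + 79 = 87.
The largest integer below 87 is 86.

86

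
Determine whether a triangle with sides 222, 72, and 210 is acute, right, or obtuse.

right

Compare the square of the longest side to the sum of squares of the other two: 72² + 210² = 49284 = 222².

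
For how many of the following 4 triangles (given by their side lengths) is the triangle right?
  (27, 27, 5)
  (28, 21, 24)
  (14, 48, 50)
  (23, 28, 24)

(27,27,5): 5²+27² = 754 > 729 = 27² → acute
(28,21,24): 21²+24² = 1017 > 784 = 28² → acute
(14,48,50): 14²+48² = 2500 = 50² → right
(23,28,24): 23²+24² = 1105 > 784 = 28² → acute
1 of the 4 is right.

1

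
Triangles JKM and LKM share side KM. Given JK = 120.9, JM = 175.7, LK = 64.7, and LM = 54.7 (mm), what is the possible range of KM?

From triangle JKM: |120.9 − 175.7| < KM < 120.9 + 175.7, i.e. 54.8 < KM < 296.6.
From triangle LKM: 10.0 < KM < 119.4.
Both must hold, so KM lies in the intersection.

54.8 < KM < 119.4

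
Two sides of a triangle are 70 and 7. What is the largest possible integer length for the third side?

76

The third side must be strictly less than 70 + 7 = 77.
The largest integer below 77 is 76.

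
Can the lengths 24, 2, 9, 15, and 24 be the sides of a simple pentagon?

Yes

A pentagon exists iff every side is shorter than the sum of the others — equivalently, the longest side is less than the sum of the rest.
Longest side 24 < 50 (sum of the remaining 4), so yes.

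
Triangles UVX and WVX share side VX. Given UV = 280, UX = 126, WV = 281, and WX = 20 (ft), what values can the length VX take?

From triangle UVX: |280 − 126| < VX < 280 + 126, i.e. 154 < VX < 406.
From triangle WVX: 261 < VX < 301.
Both must hold, so VX lies in the intersection.

261 < VX < 301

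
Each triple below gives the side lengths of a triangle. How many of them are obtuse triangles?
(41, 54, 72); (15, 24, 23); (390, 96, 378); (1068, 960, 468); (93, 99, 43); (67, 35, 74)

(41,54,72): 41²+54² = 4597 < 5184 = 72² → obtuse
(15,24,23): 15²+23² = 754 > 576 = 24² → acute
(390,96,378): 96²+378² = 152100 = 390² → right
(1068,960,468): 468²+960² = 1140624 = 1068² → right
(93,99,43): 43²+93² = 10498 > 9801 = 99² → acute
(67,35,74): 35²+67² = 5714 > 5476 = 74² → acute
1 of the 6 is obtuse.

1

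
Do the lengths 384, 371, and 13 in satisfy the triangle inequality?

No

The two shorter sides sum to 384, exactly equal to the longest side 384.
That gives only a degenerate (flat) triangle — the inequality must be strict.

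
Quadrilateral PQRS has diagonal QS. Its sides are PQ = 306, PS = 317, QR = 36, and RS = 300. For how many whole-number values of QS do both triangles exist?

From triangle PQS: 11 < QS < 623.
From triangle RQS: 264 < QS < 336.
Intersection: 264 < QS < 336, so integers 265 through 335: 71 values.

71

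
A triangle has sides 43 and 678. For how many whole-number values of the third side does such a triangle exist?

85

The third side lies in the open interval (635, 721).
Integers from 636 to 720 inclusive: 720 − 636 + 1 = 85.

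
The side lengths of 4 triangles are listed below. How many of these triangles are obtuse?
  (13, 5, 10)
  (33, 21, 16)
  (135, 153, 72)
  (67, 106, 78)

3

(13,5,10): 5²+10² = 125 < 169 = 13² → obtuse
(33,21,16): 16²+21² = 697 < 1089 = 33² → obtuse
(135,153,72): 72²+135² = 23409 = 153² → right
(67,106,78): 67²+78² = 10573 < 11236 = 106² → obtuse
3 of the 4 are obtuse.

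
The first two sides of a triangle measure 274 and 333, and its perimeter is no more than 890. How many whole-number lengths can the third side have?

224

Triangle inequality: 59 < x < 607. Perimeter ≤ 890 gives x ≤ 890 − 274 − 333 = 283.
So 59 < x ≤ 283; integers 60 through 283: 224 values.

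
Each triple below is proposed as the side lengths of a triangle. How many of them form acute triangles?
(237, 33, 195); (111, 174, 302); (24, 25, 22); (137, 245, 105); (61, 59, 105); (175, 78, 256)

1

(237,33,195): 33+195 ≤ 237, not a triangle
(111,174,302): 111+174 ≤ 302, not a triangle
(24,25,22): 22²+24² = 1060 > 625 = 25² → acute
(137,245,105): 105+137 ≤ 245, not a triangle
(61,59,105): 59²+61² = 7202 < 11025 = 105² → obtuse
(175,78,256): 78+175 ≤ 256, not a triangle
1 of the 6 is acute.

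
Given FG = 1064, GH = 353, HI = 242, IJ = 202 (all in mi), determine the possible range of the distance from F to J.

267 ≤ FJ ≤ 1861 mi

The maximum is all hops collinear in one direction: 1064 + 353 + 242 + 202 = 1861.
The longest hop is 1064; the others sum to 797. Folding the others back against it leaves at least 1064 − 797 = 267.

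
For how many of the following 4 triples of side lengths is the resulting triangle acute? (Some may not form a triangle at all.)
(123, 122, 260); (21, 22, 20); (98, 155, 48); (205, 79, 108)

1

(123,122,260): 122+123 ≤ 260, not a triangle
(21,22,20): 20²+21² = 841 > 484 = 22² → acute
(98,155,48): 48+98 ≤ 155, not a triangle
(205,79,108): 79+108 ≤ 205, not a triangle
1 of the 4 is acute.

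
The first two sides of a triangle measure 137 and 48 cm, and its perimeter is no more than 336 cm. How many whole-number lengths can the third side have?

62

Triangle inequality: 89 < x < 185. Perimeter ≤ 336 gives x ≤ 336 − 137 − 48 = 151.
So 89 < x ≤ 151; integers 90 through 151: 62 values.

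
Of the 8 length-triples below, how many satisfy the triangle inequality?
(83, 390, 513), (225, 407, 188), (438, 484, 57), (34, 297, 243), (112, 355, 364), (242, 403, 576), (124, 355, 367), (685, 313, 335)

(83,390,513): 83+390 ≤ 513 → not valid
(188,225,407): 188+225 > 407 → valid
(57,438,484): 57+438 > 484 → valid
(34,243,297): 34+243 ≤ 297 → not valid
(112,355,364): 112+355 > 364 → valid
(242,403,576): 242+403 > 576 → valid
(124,355,367): 124+355 > 367 → valid
(313,335,685): 313+335 ≤ 685 → not valid
5 of the 8 triples form a triangle.

5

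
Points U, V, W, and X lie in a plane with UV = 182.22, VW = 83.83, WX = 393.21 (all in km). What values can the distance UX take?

The maximum is all hops collinear in one direction: 182.22 + 83.83 + 393.21 = 659.26.
The longest hop is 393.21; the others sum to 266.05. Folding the others back against it leaves at least 393.21 − 266.05 = 127.16.

127.16 ≤ UX ≤ 659.26 km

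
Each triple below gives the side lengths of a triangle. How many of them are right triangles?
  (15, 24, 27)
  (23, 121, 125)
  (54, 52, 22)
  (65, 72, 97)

1

(15,24,27): 15²+24² = 801 > 729 = 27² → acute
(23,121,125): 23²+121² = 15170 < 15625 = 125² → obtuse
(54,52,22): 22²+52² = 3188 > 2916 = 54² → acute
(65,72,97): 65²+72² = 9409 = 97² → right
1 of the 4 is right.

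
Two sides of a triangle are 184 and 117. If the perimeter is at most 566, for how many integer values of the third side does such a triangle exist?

Triangle inequality: 67 < x < 301. Perimeter ≤ 566 gives x ≤ 566 − 184 − 117 = 265.
So 67 < x ≤ 265; integers 68 through 265: 198 values.

198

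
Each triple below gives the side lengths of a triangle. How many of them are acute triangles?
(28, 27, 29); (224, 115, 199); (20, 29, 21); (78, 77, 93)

3

(28,27,29): 27²+28² = 1513 > 841 = 29² → acute
(224,115,199): 115²+199² = 52826 > 50176 = 224² → acute
(20,29,21): 20²+21² = 841 = 29² → right
(78,77,93): 77²+78² = 12013 > 8649 = 93² → acute
3 of the 4 are acute.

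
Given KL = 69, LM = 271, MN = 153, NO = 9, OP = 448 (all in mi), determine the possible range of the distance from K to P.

The maximum is all hops collinear in one direction: 69 + 271 + 153 + 9 + 448 = 950.
The longest hop is 448; the others sum to 502. Since 448 ≤ 502, the path can fold back on itself completely, so the minimum distance is 0.

0 ≤ KP ≤ 950 mi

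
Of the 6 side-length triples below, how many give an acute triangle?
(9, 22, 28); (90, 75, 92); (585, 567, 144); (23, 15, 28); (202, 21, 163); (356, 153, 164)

1

(9,22,28): 9²+22² = 565 < 784 = 28² → obtuse
(90,75,92): 75²+90² = 13725 > 8464 = 92² → acute
(585,567,144): 144²+567² = 342225 = 585² → right
(23,15,28): 15²+23² = 754 < 784 = 28² → obtuse
(202,21,163): 21+163 ≤ 202, not a triangle
(356,153,164): 153+164 ≤ 356, not a triangle
1 of the 6 is acute.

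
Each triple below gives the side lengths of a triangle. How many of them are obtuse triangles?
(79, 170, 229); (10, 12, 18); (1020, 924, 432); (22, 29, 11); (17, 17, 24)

3

(79,170,229): 79²+170² = 35141 < 52441 = 229² → obtuse
(10,12,18): 10²+12² = 244 < 324 = 18² → obtuse
(1020,924,432): 432²+924² = 1040400 = 1020² → right
(22,29,11): 11²+22² = 605 < 841 = 29² → obtuse
(17,17,24): 17²+17² = 578 > 576 = 24² → acute
3 of the 5 are obtuse.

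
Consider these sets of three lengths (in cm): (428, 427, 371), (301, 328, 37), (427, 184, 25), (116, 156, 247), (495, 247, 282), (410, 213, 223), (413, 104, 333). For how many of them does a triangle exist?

6

(371,427,428): 371+427 > 428 → valid
(37,301,328): 37+301 > 328 → valid
(25,184,427): 25+184 ≤ 427 → not valid
(116,156,247): 116+156 > 247 → valid
(247,282,495): 247+282 > 495 → valid
(213,223,410): 213+223 > 410 → valid
(104,333,413): 104+333 > 413 → valid
6 of the 7 triples form a triangle.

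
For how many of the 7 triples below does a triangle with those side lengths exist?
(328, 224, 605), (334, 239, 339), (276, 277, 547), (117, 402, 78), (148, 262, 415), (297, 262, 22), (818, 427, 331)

2

(224,328,605): 224+328 ≤ 605 → not valid
(239,334,339): 239+334 > 339 → valid
(276,277,547): 276+277 > 547 → valid
(78,117,402): 78+117 ≤ 402 → not valid
(148,262,415): 148+262 ≤ 415 → not valid
(22,262,297): 22+262 ≤ 297 → not valid
(331,427,818): 331+427 ≤ 818 → not valid
2 of the 7 triples form a triangle.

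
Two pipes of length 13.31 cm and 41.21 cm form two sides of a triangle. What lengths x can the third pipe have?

27.90 < x < 54.52 (cm)

By the triangle inequality, x must be less than 13.31 + 41.21 = 54.52 and greater than |13.31 − 41.21| = 27.90.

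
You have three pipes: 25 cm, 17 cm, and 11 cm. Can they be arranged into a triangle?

The longest side is 25, and the other two sum to 28.
Since 28 > 25, the triangle inequality holds.

Yes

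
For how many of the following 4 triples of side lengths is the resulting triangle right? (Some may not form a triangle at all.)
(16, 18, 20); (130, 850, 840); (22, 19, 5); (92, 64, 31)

1

(16,18,20): 16²+18² = 580 > 400 = 20² → acute
(130,850,840): 130²+840² = 722500 = 850² → right
(22,19,5): 5²+19² = 386 < 484 = 22² → obtuse
(92,64,31): 31²+64² = 5057 < 8464 = 92² → obtuse
1 of the 4 is right.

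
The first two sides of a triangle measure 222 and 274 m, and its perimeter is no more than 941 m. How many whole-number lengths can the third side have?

393

Triangle inequality: 52 < x < 496. Perimeter ≤ 941 gives x ≤ 941 − 222 − 274 = 445.
So 52 < x ≤ 445; integers 53 through 445: 393 values.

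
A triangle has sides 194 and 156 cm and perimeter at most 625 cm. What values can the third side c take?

38 < c ≤ 275

Triangle inequality alone gives 38 < c < 350.
The perimeter condition gives c ≤ 625 − 194 − 156 = 275.
Intersecting the two: 38 < c ≤ 275.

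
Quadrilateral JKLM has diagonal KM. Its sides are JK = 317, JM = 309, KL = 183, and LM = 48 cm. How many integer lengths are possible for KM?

From triangle JKM: 8 < KM < 626.
From triangle LKM: 135 < KM < 231.
Intersection: 135 < KM < 231, so integers 136 through 230: 95 values.

95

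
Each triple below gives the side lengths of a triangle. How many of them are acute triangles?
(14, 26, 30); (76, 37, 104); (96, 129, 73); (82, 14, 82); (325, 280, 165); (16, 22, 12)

(14,26,30): 14²+26² = 872 < 900 = 30² → obtuse
(76,37,104): 37²+76² = 7145 < 10816 = 104² → obtuse
(96,129,73): 73²+96² = 14545 < 16641 = 129² → obtuse
(82,14,82): 14²+82² = 6920 > 6724 = 82² → acute
(325,280,165): 165²+280² = 105625 = 325² → right
(16,22,12): 12²+16² = 400 < 484 = 22² → obtuse
1 of the 6 is acute.

1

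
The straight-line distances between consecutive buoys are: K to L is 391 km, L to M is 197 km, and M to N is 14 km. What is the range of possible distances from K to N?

180 ≤ KN ≤ 602 km

The maximum is all hops collinear in one direction: 391 + 197 + 14 = 602.
The longest hop is 391; the others sum to 211. Folding the others back against it leaves at least 391 − 211 = 180.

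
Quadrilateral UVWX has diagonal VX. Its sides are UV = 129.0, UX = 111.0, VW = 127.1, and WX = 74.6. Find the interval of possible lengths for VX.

52.5 < VX < 201.7

From triangle UVX: |129.0 − 111.0| < VX < 129.0 + 111.0, i.e. 18.0 < VX < 240.0.
From triangle WVX: 52.5 < VX < 201.7.
Both must hold, so VX lies in the intersection.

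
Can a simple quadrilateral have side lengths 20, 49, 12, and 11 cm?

For a quadrilateral, each side must be shorter than the sum of the others.
Here the longest side is 49, but the remaining 3 sides sum to only 43.

No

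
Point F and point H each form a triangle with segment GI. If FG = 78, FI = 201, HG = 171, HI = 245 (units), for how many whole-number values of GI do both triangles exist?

155

From triangle FGI: 123 < GI < 279.
From triangle HGI: 74 < GI < 416.
Intersection: 123 < GI < 279, so integers 124 through 278: 155 values.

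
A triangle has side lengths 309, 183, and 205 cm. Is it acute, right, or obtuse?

obtuse

Compare the square of the longest side to the sum of squares of the other two: 183² + 205² = 75514 < 95481 = 309².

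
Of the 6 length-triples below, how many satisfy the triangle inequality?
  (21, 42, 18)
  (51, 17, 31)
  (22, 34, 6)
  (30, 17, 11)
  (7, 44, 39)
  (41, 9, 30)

1

(18,21,42): 18+21 ≤ 42 → not valid
(17,31,51): 17+31 ≤ 51 → not valid
(6,22,34): 6+22 ≤ 34 → not valid
(11,17,30): 11+17 ≤ 30 → not valid
(7,39,44): 7+39 > 44 → valid
(9,30,41): 9+30 ≤ 41 → not valid
1 of the 6 triples forms a triangle.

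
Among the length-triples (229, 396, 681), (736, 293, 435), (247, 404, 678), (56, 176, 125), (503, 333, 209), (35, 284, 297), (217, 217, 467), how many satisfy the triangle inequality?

(229,396,681): 229+396 ≤ 681 → not valid
(293,435,736): 293+435 ≤ 736 → not valid
(247,404,678): 247+404 ≤ 678 → not valid
(56,125,176): 56+125 > 176 → valid
(209,333,503): 209+333 > 503 → valid
(35,284,297): 35+284 > 297 → valid
(217,217,467): 217+217 ≤ 467 → not valid
3 of the 7 triples form a triangle.

3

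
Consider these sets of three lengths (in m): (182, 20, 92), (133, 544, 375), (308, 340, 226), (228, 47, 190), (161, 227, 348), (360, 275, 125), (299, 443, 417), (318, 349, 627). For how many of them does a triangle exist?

(20,92,182): 20+92 ≤ 182 → not valid
(133,375,544): 133+375 ≤ 544 → not valid
(226,308,340): 226+308 > 340 → valid
(47,190,228): 47+190 > 228 → valid
(161,227,348): 161+227 > 348 → valid
(125,275,360): 125+275 > 360 → valid
(299,417,443): 299+417 > 443 → valid
(318,349,627): 318+349 > 627 → valid
6 of the 8 triples form a triangle.

6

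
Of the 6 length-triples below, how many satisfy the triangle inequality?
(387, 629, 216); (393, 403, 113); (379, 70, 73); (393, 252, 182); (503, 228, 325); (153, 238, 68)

(216,387,629): 216+387 ≤ 629 → not valid
(113,393,403): 113+393 > 403 → valid
(70,73,379): 70+73 ≤ 379 → not valid
(182,252,393): 182+252 > 393 → valid
(228,325,503): 228+325 > 503 → valid
(68,153,238): 68+153 ≤ 238 → not valid
3 of the 6 triples form a triangle.

3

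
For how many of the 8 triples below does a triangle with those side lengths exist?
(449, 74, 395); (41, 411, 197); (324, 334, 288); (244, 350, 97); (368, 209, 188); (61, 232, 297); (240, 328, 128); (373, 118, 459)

(74,395,449): 74+395 > 449 → valid
(41,197,411): 41+197 ≤ 411 → not valid
(288,324,334): 288+324 > 334 → valid
(97,244,350): 97+244 ≤ 350 → not valid
(188,209,368): 188+209 > 368 → valid
(61,232,297): 61+232 ≤ 297 → not valid
(128,240,328): 128+240 > 328 → valid
(118,373,459): 118+373 > 459 → valid
5 of the 8 triples form a triangle.

5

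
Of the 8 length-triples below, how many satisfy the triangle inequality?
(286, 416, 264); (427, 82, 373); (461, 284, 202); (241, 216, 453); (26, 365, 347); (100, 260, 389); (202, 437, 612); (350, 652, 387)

7

(264,286,416): 264+286 > 416 → valid
(82,373,427): 82+373 > 427 → valid
(202,284,461): 202+284 > 461 → valid
(216,241,453): 216+241 > 453 → valid
(26,347,365): 26+347 > 365 → valid
(100,260,389): 100+260 ≤ 389 → not valid
(202,437,612): 202+437 > 612 → valid
(350,387,652): 350+387 > 652 → valid
7 of the 8 triples form a triangle.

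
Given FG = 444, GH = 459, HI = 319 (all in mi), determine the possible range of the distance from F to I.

The maximum is all hops collinear in one direction: 444 + 459 + 319 = 1222.
The longest hop is 459; the others sum to 763. Since 459 ≤ 763, the path can fold back on itself completely, so the minimum distance is 0.

0 ≤ FI ≤ 1222 mi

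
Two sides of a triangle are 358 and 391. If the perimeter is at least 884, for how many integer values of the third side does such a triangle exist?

Triangle inequality: 33 < x < 749. Perimeter ≥ 884 gives x ≥ 884 − 358 − 391 = 135.
So 135 ≤ x < 749; integers 135 through 748: 614 values.

614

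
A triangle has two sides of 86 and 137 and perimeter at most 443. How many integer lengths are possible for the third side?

Triangle inequality: 51 < x < 223. Perimeter ≤ 443 gives x ≤ 443 − 86 − 137 = 220.
So 51 < x ≤ 220; integers 52 through 220: 169 values.

169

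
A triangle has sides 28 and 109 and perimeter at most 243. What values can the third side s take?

Triangle inequality alone gives 81 < s < 137.
The perimeter condition gives s ≤ 243 − 28 − 109 = 106.
Intersecting the two: 81 < s ≤ 106.

81 < s ≤ 106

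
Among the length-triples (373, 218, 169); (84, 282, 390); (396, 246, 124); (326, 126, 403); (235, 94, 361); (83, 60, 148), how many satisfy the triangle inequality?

(169,218,373): 169+218 > 373 → valid
(84,282,390): 84+282 ≤ 390 → not valid
(124,246,396): 124+246 ≤ 396 → not valid
(126,326,403): 126+326 > 403 → valid
(94,235,361): 94+235 ≤ 361 → not valid
(60,83,148): 60+83 ≤ 148 → not valid
2 of the 6 triples form a triangle.

2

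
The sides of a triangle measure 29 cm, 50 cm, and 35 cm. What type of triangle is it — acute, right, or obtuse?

Compare the square of the longest side to the sum of squares of the other two: 29² + 35² = 2066 < 2500 = 50².

obtuse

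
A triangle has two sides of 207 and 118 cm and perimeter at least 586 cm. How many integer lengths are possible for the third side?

64

Triangle inequality: 89 < x < 325. Perimeter ≥ 586 gives x ≥ 586 − 207 − 118 = 261.
So 261 ≤ x < 325; integers 261 through 324: 64 values.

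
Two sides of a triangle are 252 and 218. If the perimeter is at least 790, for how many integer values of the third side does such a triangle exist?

150

Triangle inequality: 34 < x < 470. Perimeter ≥ 790 gives x ≥ 790 − 252 − 218 = 320.
So 320 ≤ x < 470; integers 320 through 469: 150 values.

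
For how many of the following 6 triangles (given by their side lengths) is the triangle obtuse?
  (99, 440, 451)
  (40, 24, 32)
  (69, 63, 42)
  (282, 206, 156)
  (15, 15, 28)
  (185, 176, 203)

2

(99,440,451): 99²+440² = 203401 = 451² → right
(40,24,32): 24²+32² = 1600 = 40² → right
(69,63,42): 42²+63² = 5733 > 4761 = 69² → acute
(282,206,156): 156²+206² = 66772 < 79524 = 282² → obtuse
(15,15,28): 15²+15² = 450 < 784 = 28² → obtuse
(185,176,203): 176²+185² = 65201 > 41209 = 203² → acute
2 of the 6 are obtuse.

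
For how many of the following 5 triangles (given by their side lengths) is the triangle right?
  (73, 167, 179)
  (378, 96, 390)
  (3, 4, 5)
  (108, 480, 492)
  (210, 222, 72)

4

(73,167,179): 73²+167² = 33218 > 32041 = 179² → acute
(378,96,390): 96²+378² = 152100 = 390² → right
(3,4,5): 3²+4² = 25 = 5² → right
(108,480,492): 108²+480² = 242064 = 492² → right
(210,222,72): 72²+210² = 49284 = 222² → right
4 of the 5 are right.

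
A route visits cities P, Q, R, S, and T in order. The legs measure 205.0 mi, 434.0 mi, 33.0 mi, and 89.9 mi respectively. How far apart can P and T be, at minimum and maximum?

The maximum is all hops collinear in one direction: 205.0 + 434.0 + 33.0 + 89.9 = 761.9.
The longest hop is 434.0; the others sum to 327.9. Folding the others back against it leaves at least 434.0 − 327.9 = 106.1.

106.1 ≤ PT ≤ 761.9 mi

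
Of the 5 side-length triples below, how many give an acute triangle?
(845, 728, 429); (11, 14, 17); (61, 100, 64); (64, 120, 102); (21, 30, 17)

(845,728,429): 429²+728² = 714025 = 845² → right
(11,14,17): 11²+14² = 317 > 289 = 17² → acute
(61,100,64): 61²+64² = 7817 < 10000 = 100² → obtuse
(64,120,102): 64²+102² = 14500 > 14400 = 120² → acute
(21,30,17): 17²+21² = 730 < 900 = 30² → obtuse
2 of the 5 are acute.

2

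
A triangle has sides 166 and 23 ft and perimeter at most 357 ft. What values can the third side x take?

Triangle inequality alone gives 143 < x < 189.
The perimeter condition gives x ≤ 357 − 166 − 23 = 168.
Intersecting the two: 143 < x ≤ 168.

143 < x ≤ 168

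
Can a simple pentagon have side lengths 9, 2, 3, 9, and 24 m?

No

For a pentagon, each side must be shorter than the sum of the others.
Here the longest side is 24, but the remaining 4 sides sum to only 23.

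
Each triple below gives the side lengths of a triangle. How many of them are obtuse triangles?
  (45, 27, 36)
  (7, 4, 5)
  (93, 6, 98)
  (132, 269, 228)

(45,27,36): 27²+36² = 2025 = 45² → right
(7,4,5): 4²+5² = 41 < 49 = 7² → obtuse
(93,6,98): 6²+93² = 8685 < 9604 = 98² → obtuse
(132,269,228): 132²+228² = 69408 < 72361 = 269² → obtuse
3 of the 4 are obtuse.

3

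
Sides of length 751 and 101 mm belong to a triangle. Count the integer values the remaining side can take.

201

The third side lies in the open interval (650, 852).
Integers from 651 to 851 inclusive: 851 − 651 + 1 = 201.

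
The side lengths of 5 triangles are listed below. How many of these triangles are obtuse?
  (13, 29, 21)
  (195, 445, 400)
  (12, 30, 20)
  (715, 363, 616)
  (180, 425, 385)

(13,29,21): 13²+21² = 610 < 841 = 29² → obtuse
(195,445,400): 195²+400² = 198025 = 445² → right
(12,30,20): 12²+20² = 544 < 900 = 30² → obtuse
(715,363,616): 363²+616² = 511225 = 715² → right
(180,425,385): 180²+385² = 180625 = 425² → right
2 of the 5 are obtuse.

2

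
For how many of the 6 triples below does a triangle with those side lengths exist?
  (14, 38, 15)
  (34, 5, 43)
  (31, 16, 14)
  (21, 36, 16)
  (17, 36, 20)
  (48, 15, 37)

3

(14,15,38): 14+15 ≤ 38 → not valid
(5,34,43): 5+34 ≤ 43 → not valid
(14,16,31): 14+16 ≤ 31 → not valid
(16,21,36): 16+21 > 36 → valid
(17,20,36): 17+20 > 36 → valid
(15,37,48): 15+37 > 48 → valid
3 of the 6 triples form a triangle.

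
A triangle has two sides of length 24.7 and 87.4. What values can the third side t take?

By the triangle inequality, t must be less than 24.7 + 87.4 = 112.1 and greater than |24.7 − 87.4| = 62.7.

62.7 < t < 112.1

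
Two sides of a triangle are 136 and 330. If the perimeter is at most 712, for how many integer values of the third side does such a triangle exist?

Triangle inequality: 194 < x < 466. Perimeter ≤ 712 gives x ≤ 712 − 136 − 330 = 246.
So 194 < x ≤ 246; integers 195 through 246: 52 values.

52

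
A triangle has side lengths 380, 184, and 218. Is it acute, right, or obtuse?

Compare the square of the longest side to the sum of squares of the other two: 184² + 218² = 81380 < 144400 = 380².

obtuse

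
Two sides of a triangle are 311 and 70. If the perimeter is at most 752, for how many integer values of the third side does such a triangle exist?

130

Triangle inequality: 241 < x < 381. Perimeter ≤ 752 gives x ≤ 752 − 311 − 70 = 371.
So 241 < x ≤ 371; integers 242 through 371: 130 values.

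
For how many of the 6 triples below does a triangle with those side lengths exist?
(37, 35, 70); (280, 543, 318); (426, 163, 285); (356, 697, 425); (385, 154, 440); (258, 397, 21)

5

(35,37,70): 35+37 > 70 → valid
(280,318,543): 280+318 > 543 → valid
(163,285,426): 163+285 > 426 → valid
(356,425,697): 356+425 > 697 → valid
(154,385,440): 154+385 > 440 → valid
(21,258,397): 21+258 ≤ 397 → not valid
5 of the 6 triples form a triangle.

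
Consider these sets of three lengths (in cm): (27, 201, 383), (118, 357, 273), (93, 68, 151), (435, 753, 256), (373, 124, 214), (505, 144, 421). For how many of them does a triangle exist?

(27,201,383): 27+201 ≤ 383 → not valid
(118,273,357): 118+273 > 357 → valid
(68,93,151): 68+93 > 151 → valid
(256,435,753): 256+435 ≤ 753 → not valid
(124,214,373): 124+214 ≤ 373 → not valid
(144,421,505): 144+421 > 505 → valid
3 of the 6 triples form a triangle.

3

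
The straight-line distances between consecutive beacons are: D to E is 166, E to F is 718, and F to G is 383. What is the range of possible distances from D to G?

169 ≤ DG ≤ 1267

The maximum is all hops collinear in one direction: 166 + 718 + 383 = 1267.
The longest hop is 718; the others sum to 549. Folding the others back against it leaves at least 718 − 549 = 169.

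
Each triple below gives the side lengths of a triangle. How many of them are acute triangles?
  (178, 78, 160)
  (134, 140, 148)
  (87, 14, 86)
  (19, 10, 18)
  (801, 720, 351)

(178,78,160): 78²+160² = 31684 = 178² → right
(134,140,148): 134²+140² = 37556 > 21904 = 148² → acute
(87,14,86): 14²+86² = 7592 > 7569 = 87² → acute
(19,10,18): 10²+18² = 424 > 361 = 19² → acute
(801,720,351): 351²+720² = 641601 = 801² → right
3 of the 5 are acute.

3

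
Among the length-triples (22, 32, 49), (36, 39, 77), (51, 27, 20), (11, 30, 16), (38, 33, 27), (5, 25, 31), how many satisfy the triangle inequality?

2

(22,32,49): 22+32 > 49 → valid
(36,39,77): 36+39 ≤ 77 → not valid
(20,27,51): 20+27 ≤ 51 → not valid
(11,16,30): 11+16 ≤ 30 → not valid
(27,33,38): 27+33 > 38 → valid
(5,25,31): 5+25 ≤ 31 → not valid
2 of the 6 triples form a triangle.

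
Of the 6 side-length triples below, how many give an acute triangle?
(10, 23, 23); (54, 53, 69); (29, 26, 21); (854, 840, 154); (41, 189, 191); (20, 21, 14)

5

(10,23,23): 10²+23² = 629 > 529 = 23² → acute
(54,53,69): 53²+54² = 5725 > 4761 = 69² → acute
(29,26,21): 21²+26² = 1117 > 841 = 29² → acute
(854,840,154): 154²+840² = 729316 = 854² → right
(41,189,191): 41²+189² = 37402 > 36481 = 191² → acute
(20,21,14): 14²+20² = 596 > 441 = 21² → acute
5 of the 6 are acute.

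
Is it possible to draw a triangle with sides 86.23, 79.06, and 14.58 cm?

The longest side is 86.23, and the other two sum to 93.64.
Since 93.64 > 86.23, the triangle inequality holds.

Yes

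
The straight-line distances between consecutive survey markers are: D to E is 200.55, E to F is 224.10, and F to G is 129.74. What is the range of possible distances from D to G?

0 ≤ DG ≤ 554.39

The maximum is all hops collinear in one direction: 200.55 + 224.10 + 129.74 = 554.39.
The longest hop is 224.10; the others sum to 330.29. Since 224.10 ≤ 330.29, the path can fold back on itself completely, so the minimum distance is 0.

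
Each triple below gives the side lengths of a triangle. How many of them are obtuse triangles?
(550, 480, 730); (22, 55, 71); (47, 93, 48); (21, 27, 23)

(550,480,730): 480²+550² = 532900 = 730² → right
(22,55,71): 22²+55² = 3509 < 5041 = 71² → obtuse
(47,93,48): 47²+48² = 4513 < 8649 = 93² → obtuse
(21,27,23): 21²+23² = 970 > 729 = 27² → acute
2 of the 4 are obtuse.

2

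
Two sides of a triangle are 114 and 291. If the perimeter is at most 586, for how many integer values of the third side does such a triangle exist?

Triangle inequality: 177 < x < 405. Perimeter ≤ 586 gives x ≤ 586 − 114 − 291 = 181.
So 177 < x ≤ 181; integers 178 through 181: 4 values.

4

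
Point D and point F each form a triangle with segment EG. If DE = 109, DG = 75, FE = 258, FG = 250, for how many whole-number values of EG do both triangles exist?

From triangle DEG: 34 < EG < 184.
From triangle FEG: 8 < EG < 508.
Intersection: 34 < EG < 184, so integers 35 through 183: 149 values.

149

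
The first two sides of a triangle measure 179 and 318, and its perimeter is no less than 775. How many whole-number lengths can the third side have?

219

Triangle inequality: 139 < x < 497. Perimeter ≥ 775 gives x ≥ 775 − 179 − 318 = 278.
So 278 ≤ x < 497; integers 278 through 496: 219 values.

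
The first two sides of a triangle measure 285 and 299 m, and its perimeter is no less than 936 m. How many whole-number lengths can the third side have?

Triangle inequality: 14 < x < 584. Perimeter ≥ 936 gives x ≥ 936 − 285 − 299 = 352.
So 352 ≤ x < 584; integers 352 through 583: 232 values.

232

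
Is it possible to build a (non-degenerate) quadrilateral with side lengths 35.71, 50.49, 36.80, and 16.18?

A quadrilateral exists iff every side is shorter than the sum of the others — equivalently, the longest side is less than the sum of the rest.
Longest side 50.49 < 88.69 (sum of the remaining 3), so yes.

Yes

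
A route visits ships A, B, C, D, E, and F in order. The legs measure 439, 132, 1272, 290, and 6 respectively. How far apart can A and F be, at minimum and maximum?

405 ≤ AF ≤ 2139

The maximum is all hops collinear in one direction: 439 + 132 + 1272 + 290 + 6 = 2139.
The longest hop is 1272; the others sum to 867. Folding the others back against it leaves at least 1272 − 867 = 405.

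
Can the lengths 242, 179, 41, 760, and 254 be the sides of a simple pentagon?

For a pentagon, each side must be shorter than the sum of the others.
Here the longest side is 760, but the remaining 4 sides sum to only 716.

No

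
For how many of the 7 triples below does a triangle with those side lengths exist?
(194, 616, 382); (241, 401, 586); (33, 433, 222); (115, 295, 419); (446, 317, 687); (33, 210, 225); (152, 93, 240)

(194,382,616): 194+382 ≤ 616 → not valid
(241,401,586): 241+401 > 586 → valid
(33,222,433): 33+222 ≤ 433 → not valid
(115,295,419): 115+295 ≤ 419 → not valid
(317,446,687): 317+446 > 687 → valid
(33,210,225): 33+210 > 225 → valid
(93,152,240): 93+152 > 240 → valid
4 of the 7 triples form a triangle.

4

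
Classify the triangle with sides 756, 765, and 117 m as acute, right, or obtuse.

right

Compare the square of the longest side to the sum of squares of the other two: 117² + 756² = 585225 = 765².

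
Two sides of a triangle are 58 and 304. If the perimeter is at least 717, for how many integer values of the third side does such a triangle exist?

Triangle inequality: 246 < x < 362. Perimeter ≥ 717 gives x ≥ 717 − 58 − 304 = 355.
So 355 ≤ x < 362; integers 355 through 361: 7 values.

7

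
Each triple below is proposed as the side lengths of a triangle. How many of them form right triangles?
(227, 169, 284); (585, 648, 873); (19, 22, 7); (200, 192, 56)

(227,169,284): 169²+227² = 80090 < 80656 = 284² → obtuse
(585,648,873): 585²+648² = 762129 = 873² → right
(19,22,7): 7²+19² = 410 < 484 = 22² → obtuse
(200,192,56): 56²+192² = 40000 = 200² → right
2 of the 4 are right.

2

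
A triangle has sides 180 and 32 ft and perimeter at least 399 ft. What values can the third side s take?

187 ≤ s < 212 ft

Triangle inequality alone gives 148 < s < 212.
The perimeter condition gives s ≥ 399 − 180 − 32 = 187.
Intersecting the two: 187 ≤ s < 212.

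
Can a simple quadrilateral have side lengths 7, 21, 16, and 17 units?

A quadrilateral exists iff every side is shorter than the sum of the others — equivalently, the longest side is less than the sum of the rest.
Longest side 21 < 40 (sum of the remaining 3), so yes.

Yes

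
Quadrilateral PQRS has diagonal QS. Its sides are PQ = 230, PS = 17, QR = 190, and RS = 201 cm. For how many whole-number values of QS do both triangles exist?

From triangle PQS: 213 < QS < 247.
From triangle RQS: 11 < QS < 391.
Intersection: 213 < QS < 247, so integers 214 through 246: 33 values.

33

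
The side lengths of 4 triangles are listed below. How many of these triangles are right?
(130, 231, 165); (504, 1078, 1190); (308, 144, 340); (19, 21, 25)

(130,231,165): 130²+165² = 44125 < 53361 = 231² → obtuse
(504,1078,1190): 504²+1078² = 1416100 = 1190² → right
(308,144,340): 144²+308² = 115600 = 340² → right
(19,21,25): 19²+21² = 802 > 625 = 25² → acute
2 of the 4 are right.

2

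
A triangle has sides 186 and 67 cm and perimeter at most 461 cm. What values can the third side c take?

Triangle inequality alone gives 119 < c < 253.
The perimeter condition gives c ≤ 461 − 186 − 67 = 208.
Intersecting the two: 119 < c ≤ 208.

119 < c ≤ 208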